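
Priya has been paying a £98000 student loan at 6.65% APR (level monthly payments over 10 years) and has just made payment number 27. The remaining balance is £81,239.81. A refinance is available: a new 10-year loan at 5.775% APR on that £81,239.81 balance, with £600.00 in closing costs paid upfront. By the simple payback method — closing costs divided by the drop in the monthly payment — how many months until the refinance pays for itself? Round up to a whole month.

3 months

Current payment = 98,000 × 6.65%/12 / (1 − (1+0.0055417)^−120) = £1,120.26.
Refinanced payment = 81,239.81 × 0.0048125 / (1 − (1+0.0048125)^−120) = £892.78.
Monthly savings = £1,120.26 − £892.78 = £227.48.
Break-even = £600.00 / £227.48 = 2.64 → 3 months.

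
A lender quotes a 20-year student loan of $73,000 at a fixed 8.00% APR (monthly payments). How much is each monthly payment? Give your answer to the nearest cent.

At 8.00% the monthly rate is 0.0066667, so the payment is 73,000 × 0.0066667 / (1 − 1.0066667^−240) = $610.60.

$610.60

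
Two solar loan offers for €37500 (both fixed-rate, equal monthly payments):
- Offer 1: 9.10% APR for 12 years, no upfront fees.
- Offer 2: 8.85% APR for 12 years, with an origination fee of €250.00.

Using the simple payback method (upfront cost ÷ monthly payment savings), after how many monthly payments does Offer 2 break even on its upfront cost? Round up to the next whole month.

48 months

Offer 1: at 9.10% the monthly rate is 0.0075833, so the payment is 37,500 × 0.0075833 / (1 − 1.0075833^−144) = €428.88.
Offer 2: at 8.85% the monthly rate is 0.0073750, so the payment is 37,500 × 0.0073750 / (1 − 1.0073750^−144) = €423.60.
Monthly savings = €428.88 − €423.60 = €5.28.
Break-even = €250.00 / €5.28 = 47.35 → 48 months.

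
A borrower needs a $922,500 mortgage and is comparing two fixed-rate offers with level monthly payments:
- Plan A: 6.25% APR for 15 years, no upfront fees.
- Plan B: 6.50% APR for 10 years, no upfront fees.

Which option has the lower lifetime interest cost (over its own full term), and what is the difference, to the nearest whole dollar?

Plan B by $166,775

Plan A: monthly rate = 6.25%/12 = 0.0052083; payment = 922,500 × 0.0052083 / (1 − (1+0.0052083)^−180) = $7,909.73.
Total interest on Plan A = 180 × $7,909.73 − $922,500 = $501,251.40.
Plan B: at 6.50% the monthly rate is 0.0054167, so the payment is 922,500 × 0.0054167 / (1 − 1.0054167^−120) = $10,474.80.
Total interest on Plan B = 120 × $10,474.80 − $922,500 = $334,476.00.
Plan B is lower by $166,775.40.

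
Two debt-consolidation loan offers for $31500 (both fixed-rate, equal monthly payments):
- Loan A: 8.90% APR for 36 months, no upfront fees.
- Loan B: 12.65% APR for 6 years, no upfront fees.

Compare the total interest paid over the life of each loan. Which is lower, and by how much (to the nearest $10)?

Loan A: monthly rate = 8.9%/12 = 0.0074167; payment = 31,500 × 0.0074167 / (1 − (1+0.0074167)^−36) = $1,000.23.
Total interest on Loan A = 36 × $1,000.23 − $31,500 = $4,508.28.
Loan B: at 12.65% the monthly rate is 0.0105417, so the payment is 31,500 × 0.0105417 / (1 − 1.0105417^−72) = $626.53.
Total interest on Loan B = 72 × $626.53 − $31,500 = $13,610.16.
Loan A is lower by $9,101.88.

Loan A by $9,100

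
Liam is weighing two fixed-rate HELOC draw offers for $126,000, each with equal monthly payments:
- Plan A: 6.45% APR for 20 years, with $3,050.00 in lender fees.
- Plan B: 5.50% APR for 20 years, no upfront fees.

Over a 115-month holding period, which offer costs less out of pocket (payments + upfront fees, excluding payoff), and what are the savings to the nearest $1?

Plan B by $10,983

Plan A: monthly rate = 6.45%/12 = 0.0053750; payment = 126,000 × 0.0053750 / (1 − (1+0.0053750)^−240) = $935.72.
Plan B: monthly rate = 5.5%/12 = 0.0045833; payment = 126,000 × 0.0045833 / (1 − (1+0.0045833)^−240) = $866.74.
Over 115 months: Plan A costs 115 × $935.72 + $3,050.00 = $110,657.80; Plan B costs 115 × $866.74 = $99,675.10.
Plan B is cheaper by $110,657.80 − $99,675.10 = $10,982.70.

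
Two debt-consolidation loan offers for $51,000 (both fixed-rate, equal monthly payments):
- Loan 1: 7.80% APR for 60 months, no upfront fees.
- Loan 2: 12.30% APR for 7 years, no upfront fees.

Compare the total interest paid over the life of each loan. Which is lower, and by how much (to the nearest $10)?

Loan 1: monthly rate = 7.8%/12 = 0.0065000; payment = 51,000 × 0.0065000 / (1 − (1+0.0065000)^−60) = $1,029.22.
Total interest on Loan 1 = 60 × $1,029.22 − $51,000 = $10,753.20.
Loan 2: monthly rate = 12.3%/12 = 0.0102500; payment = 51,000 × 0.0102500 / (1 − (1+0.0102500)^−84) = $908.49.
Total interest on Loan 2 = 84 × $908.49 − $51,000 = $25,313.16.
Loan 1 is lower by $14,559.96.

Loan 1 by $14,560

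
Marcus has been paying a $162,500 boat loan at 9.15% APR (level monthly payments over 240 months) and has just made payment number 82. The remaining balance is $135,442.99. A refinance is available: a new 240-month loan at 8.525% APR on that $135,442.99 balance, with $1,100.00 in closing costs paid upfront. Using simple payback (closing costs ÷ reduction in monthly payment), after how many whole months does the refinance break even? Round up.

Current payment = 162,500 × 9.15%/12 / (1 − (1+0.0076250)^−240) = $1,477.77.
Refinanced payment = 135,442.99 × 0.0071042 / (1 − (1+0.0071042)^−240) = $1,177.55.
Monthly savings = $1,477.77 − $1,177.55 = $300.22.
Break-even = $1,100.00 / $300.22 = 3.66 → 4 months.

4 months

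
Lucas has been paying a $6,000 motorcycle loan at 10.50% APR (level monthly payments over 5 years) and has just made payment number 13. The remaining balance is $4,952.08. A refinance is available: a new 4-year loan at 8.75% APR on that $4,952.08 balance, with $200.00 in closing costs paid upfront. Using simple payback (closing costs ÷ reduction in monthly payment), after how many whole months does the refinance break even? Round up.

Current payment = 6,000 × 10.5%/12 / (1 − (1+0.0087500)^−60) = $128.96.
Refinanced payment = 4,952.08 × 0.0072917 / (1 − (1+0.0072917)^−48) = $122.65.
Monthly savings = $128.96 − $122.65 = $6.31.
Break-even = $200.00 / $6.31 = 31.70 → 32 months.

32 months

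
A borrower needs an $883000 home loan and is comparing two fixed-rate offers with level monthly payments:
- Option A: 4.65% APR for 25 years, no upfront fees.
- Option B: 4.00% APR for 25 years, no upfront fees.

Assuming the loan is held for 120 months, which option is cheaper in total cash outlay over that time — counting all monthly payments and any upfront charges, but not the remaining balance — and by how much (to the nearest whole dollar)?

Option A: monthly rate = 4.65%/12 = 0.0038750; payment = 883,000 × 0.0038750 / (1 − (1+0.0038750)^−300) = $4,983.48.
Option B: at 4.00% the monthly rate is 0.0033333, so the payment is 883,000 × 0.0033333 / (1 − 1.0033333^−300) = $4,660.80.
Over 120 months: Option A costs 120 × $4,983.48 = $598,017.60; Option B costs 120 × $4,660.80 = $559,296.00.
Option B is cheaper by $598,017.60 − $559,296.00 = $38,721.60.

Option B by $38,722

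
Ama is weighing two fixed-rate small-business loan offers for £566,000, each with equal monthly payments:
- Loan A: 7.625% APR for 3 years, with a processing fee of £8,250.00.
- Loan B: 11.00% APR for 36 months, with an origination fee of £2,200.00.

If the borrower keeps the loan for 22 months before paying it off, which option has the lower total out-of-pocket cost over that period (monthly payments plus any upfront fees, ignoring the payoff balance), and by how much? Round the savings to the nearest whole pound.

Loan A: at 7.625% the monthly rate is 0.0063542, so the payment is 566,000 × 0.0063542 / (1 − 1.0063542^−36) = £17,638.63.
Loan B: at 11.00% the monthly rate is 0.0091667, so the payment is 566,000 × 0.0091667 / (1 − 1.0091667^−36) = £18,530.11.
Over 22 months: Loan A costs 22 × £17,638.63 + £8,250.00 = £396,299.86; Loan B costs 22 × £18,530.11 + £2,200.00 = £409,862.42.
Loan A is cheaper by £409,862.42 − £396,299.86 = £13,562.56.

Loan A by £13,563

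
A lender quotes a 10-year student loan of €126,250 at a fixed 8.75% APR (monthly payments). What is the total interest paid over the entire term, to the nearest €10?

€63,620

Monthly rate = 8.75%/12 = 0.0072917; payment = 126,250 × 0.0072917 / (1 − (1+0.0072917)^−120) = €1,582.25.
Total paid = 120 × €1,582.25 = €189,870.00; interest = €189,870.00 − €126,250 = €63,620.00.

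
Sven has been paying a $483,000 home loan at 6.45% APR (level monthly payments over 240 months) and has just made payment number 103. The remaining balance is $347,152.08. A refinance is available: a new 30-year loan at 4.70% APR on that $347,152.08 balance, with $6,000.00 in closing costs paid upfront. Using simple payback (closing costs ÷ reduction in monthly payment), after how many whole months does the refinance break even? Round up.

4 months

Current payment = 483,000 × 6.45%/12 / (1 − (1+0.0053750)^−240) = $3,586.91.
Refinanced payment = 347,152.08 × 0.0039167 / (1 − (1+0.0039167)^−360) = $1,800.46.
Monthly savings = $3,586.91 − $1,800.46 = $1,786.45.
Break-even = $6,000.00 / $1,786.45 = 3.36 → 4 months.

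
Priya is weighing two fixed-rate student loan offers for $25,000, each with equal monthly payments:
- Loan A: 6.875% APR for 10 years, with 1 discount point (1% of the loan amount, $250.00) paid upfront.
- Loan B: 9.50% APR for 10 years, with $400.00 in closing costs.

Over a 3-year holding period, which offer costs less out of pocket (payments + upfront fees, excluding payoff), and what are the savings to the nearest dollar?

Loan A by $1,404

Loan A: monthly rate = 6.875%/12 = 0.0057292; payment = 25,000 × 0.0057292 / (1 − (1+0.0057292)^−120) = $288.66.
Loan B: at 9.50% the monthly rate is 0.0079167, so the payment is 25,000 × 0.0079167 / (1 − 1.0079167^−120) = $323.49.
Over 36 months: Loan A costs 36 × $288.66 + $250.00 = $10,641.76; Loan B costs 36 × $323.49 + $400.00 = $12,045.64.
Loan A is cheaper by $12,045.64 − $10,641.76 = $1,403.88.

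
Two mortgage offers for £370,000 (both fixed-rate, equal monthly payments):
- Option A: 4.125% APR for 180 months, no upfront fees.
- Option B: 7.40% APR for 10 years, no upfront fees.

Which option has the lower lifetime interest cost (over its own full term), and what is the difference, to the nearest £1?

Option A: monthly rate = 4.125%/12 = 0.0034375; payment = 370,000 × 0.0034375 / (1 − (1+0.0034375)^−180) = £2,760.08.
Total interest on Option A = 180 × £2,760.08 − £370,000 = £126,814.40.
Option B: at 7.40% the monthly rate is 0.0061667, so the payment is 370,000 × 0.0061667 / (1 − 1.0061667^−120) = £4,372.68.
Total interest on Option B = 120 × £4,372.68 − £370,000 = £154,721.60.
Option A is lower by £27,907.20.

Option A by £27,907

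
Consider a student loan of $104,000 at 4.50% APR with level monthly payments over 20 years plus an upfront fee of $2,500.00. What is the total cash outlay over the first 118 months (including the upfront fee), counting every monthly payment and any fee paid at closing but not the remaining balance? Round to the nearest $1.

Monthly rate = 4.5%/12 = 0.0037500; payment = 104,000 × 0.0037500 / (1 − (1+0.0037500)^−240) = $657.96.
Total outlay = 118 × $657.96 + $2,500.00 = $80,139.28.

$80,139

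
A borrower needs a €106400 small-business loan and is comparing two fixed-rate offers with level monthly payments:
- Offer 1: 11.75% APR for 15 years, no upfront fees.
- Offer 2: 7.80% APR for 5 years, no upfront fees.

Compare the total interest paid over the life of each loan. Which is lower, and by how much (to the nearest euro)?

Offer 1: monthly rate = 11.75%/12 = 0.0097917; payment = 106,400 × 0.0097917 / (1 − (1+0.0097917)^−180) = €1,259.92.
Total interest on Offer 1 = 180 × €1,259.92 − €106,400 = €120,385.60.
Offer 2: monthly rate = 7.8%/12 = 0.0065000; payment = 106,400 × 0.0065000 / (1 − (1+0.0065000)^−60) = €2,147.24.
Total interest on Offer 2 = 60 × €2,147.24 − €106,400 = €22,434.40.
Offer 2 is lower by €97,951.20.

Offer 2 by €97,951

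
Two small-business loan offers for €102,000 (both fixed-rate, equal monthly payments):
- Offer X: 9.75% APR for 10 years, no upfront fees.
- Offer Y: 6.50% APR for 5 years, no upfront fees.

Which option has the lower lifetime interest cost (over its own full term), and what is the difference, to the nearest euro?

Offer Y by €40,318

Offer X: at 9.75% the monthly rate is 0.0081250, so the payment is 102,000 × 0.0081250 / (1 − 1.0081250^−120) = €1,333.86.
Total interest on Offer X = 120 × €1,333.86 − €102,000 = €58,063.20.
Offer Y: at 6.50% the monthly rate is 0.0054167, so the payment is 102,000 × 0.0054167 / (1 − 1.0054167^−60) = €1,995.75.
Total interest on Offer Y = 60 × €1,995.75 − €102,000 = €17,745.00.
Offer Y is lower by €40,318.20.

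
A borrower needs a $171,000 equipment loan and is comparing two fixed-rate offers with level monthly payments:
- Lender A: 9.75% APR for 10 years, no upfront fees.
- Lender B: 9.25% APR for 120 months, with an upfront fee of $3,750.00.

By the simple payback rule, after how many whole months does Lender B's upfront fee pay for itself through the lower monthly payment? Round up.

Lender A: monthly rate = 9.75%/12 = 0.0081250; payment = 171,000 × 0.0081250 / (1 − (1+0.0081250)^−120) = $2,236.17.
Lender B: monthly rate = 9.25%/12 = 0.0077083; payment = 171,000 × 0.0077083 / (1 − (1+0.0077083)^−120) = $2,189.36.
Monthly savings = $2,236.17 − $2,189.36 = $46.81.
Break-even = $3,750.00 / $46.81 = 80.11 → 81 months.

81 months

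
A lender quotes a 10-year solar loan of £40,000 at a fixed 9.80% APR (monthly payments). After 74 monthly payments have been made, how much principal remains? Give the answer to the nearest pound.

With monthly rate i = 9.8%/12 = 0.0081667, the balance after k of n payments is P · [(1+i)^n − (1+i)^k] / [(1+i)^n − 1].
(1+0.0081667)^120 = 2.65387275 and (1+0.0081667)^74 = 1.82554577, so the balance is 40,000 × (2.65387275 − 1.82554577) / (2.65387275 − 1) = £20,033.63.

£20,034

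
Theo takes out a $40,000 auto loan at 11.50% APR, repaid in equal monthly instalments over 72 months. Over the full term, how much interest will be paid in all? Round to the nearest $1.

$15,559

Monthly rate = 11.5%/12 = 0.0095833; payment = 40,000 × 0.0095833 / (1 − (1+0.0095833)^−72) = $771.65.
Total paid = 72 × $771.65 = $55,558.80; interest = $55,558.80 − $40,000 = $15,558.80.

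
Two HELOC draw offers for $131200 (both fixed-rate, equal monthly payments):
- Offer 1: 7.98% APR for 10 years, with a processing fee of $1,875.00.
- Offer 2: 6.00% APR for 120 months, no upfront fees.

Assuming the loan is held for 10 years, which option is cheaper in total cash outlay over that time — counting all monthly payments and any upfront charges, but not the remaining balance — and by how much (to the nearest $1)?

Offer 1: at 7.98% the monthly rate is 0.0066500, so the payment is 131,200 × 0.0066500 / (1 − 1.0066500^−120) = $1,590.43.
Offer 2: monthly rate = 6%/12 = 0.0050000; payment = 131,200 × 0.0050000 / (1 − (1+0.0050000)^−120) = $1,456.59.
Over 120 months: Offer 1 costs 120 × $1,590.43 + $1,875.00 = $192,726.60; Offer 2 costs 120 × $1,456.59 = $174,790.80.
Offer 2 is cheaper by $192,726.60 − $174,790.80 = $17,935.80.

Offer 2 by $17,936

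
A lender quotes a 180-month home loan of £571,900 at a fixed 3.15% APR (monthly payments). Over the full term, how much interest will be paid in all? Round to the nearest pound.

£146,449

At 3.15% the monthly rate is 0.0026250, so the payment is 571,900 × 0.0026250 / (1 − 1.0026250^−180) = £3,990.83.
Total paid = 180 × £3,990.83 = £718,349.40; interest = £718,349.40 − £571,900 = £146,449.40.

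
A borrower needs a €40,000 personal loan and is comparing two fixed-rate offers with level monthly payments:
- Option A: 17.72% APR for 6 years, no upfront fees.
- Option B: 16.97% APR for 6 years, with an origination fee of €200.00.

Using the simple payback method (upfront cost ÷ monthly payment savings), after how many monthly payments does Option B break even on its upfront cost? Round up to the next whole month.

Option A: at 17.72% the monthly rate is 0.0147667, so the payment is 40,000 × 0.0147667 / (1 − 1.0147667^−72) = €905.99.
Option B: at 16.97% the monthly rate is 0.0141417, so the payment is 40,000 × 0.0141417 / (1 − 1.0141417^−72) = €889.18.
Monthly savings = €905.99 − €889.18 = €16.81.
Break-even = €200.00 / €16.81 = 11.90 → 12 months.

12 months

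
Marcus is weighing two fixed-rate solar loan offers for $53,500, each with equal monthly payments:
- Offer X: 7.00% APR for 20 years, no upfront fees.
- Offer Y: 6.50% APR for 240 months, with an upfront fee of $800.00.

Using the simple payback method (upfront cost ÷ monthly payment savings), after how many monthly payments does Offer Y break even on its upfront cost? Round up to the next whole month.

Offer X: at 7.00% the monthly rate is 0.0058333, so the payment is 53,500 × 0.0058333 / (1 − 1.0058333^−240) = $414.78.
Offer Y: at 6.50% the monthly rate is 0.0054167, so the payment is 53,500 × 0.0054167 / (1 − 1.0054167^−240) = $398.88.
Monthly savings = $414.78 − $398.88 = $15.90.
Break-even = $800.00 / $15.90 = 50.31 → 51 months.

51 months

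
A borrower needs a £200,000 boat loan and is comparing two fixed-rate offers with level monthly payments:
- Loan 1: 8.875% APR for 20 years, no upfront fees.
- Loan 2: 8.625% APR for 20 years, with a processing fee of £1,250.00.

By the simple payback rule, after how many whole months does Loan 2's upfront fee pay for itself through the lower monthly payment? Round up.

40 months

Loan 1: monthly rate = 8.875%/12 = 0.0073958; payment = 200,000 × 0.0073958 / (1 − (1+0.0073958)^−240) = £1,783.40.
Loan 2: monthly rate = 8.625%/12 = 0.0071875; payment = 200,000 × 0.0071875 / (1 − (1+0.0071875)^−240) = £1,751.50.
Monthly savings = £1,783.40 − £1,751.50 = £31.90.
Break-even = £1,250.00 / £31.90 = 39.18 → 40 months.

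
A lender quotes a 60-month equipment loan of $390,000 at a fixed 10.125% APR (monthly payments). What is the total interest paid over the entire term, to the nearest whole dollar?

Monthly rate = 10.125%/12 = 0.0084375; payment = 390,000 × 0.0084375 / (1 − (1+0.0084375)^−60) = $8,310.35.
Total paid = 60 × $8,310.35 = $498,621.00; interest = $498,621.00 − $390,000 = $108,621.00.

$108,621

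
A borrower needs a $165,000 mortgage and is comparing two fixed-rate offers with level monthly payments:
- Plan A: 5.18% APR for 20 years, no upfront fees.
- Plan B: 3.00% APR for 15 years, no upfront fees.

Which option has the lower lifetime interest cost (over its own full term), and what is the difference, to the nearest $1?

Plan B by $60,193

Plan A: at 5.18% the monthly rate is 0.0043167, so the payment is 165,000 × 0.0043167 / (1 − 1.0043167^−240) = $1,105.40.
Total interest on Plan A = 240 × $1,105.40 − $165,000 = $100,296.00.
Plan B: monthly rate = 3%/12 = 0.0025000; payment = 165,000 × 0.0025000 / (1 − (1+0.0025000)^−180) = $1,139.46.
Total interest on Plan B = 180 × $1,139.46 − $165,000 = $40,102.80.
Plan B is lower by $60,193.20.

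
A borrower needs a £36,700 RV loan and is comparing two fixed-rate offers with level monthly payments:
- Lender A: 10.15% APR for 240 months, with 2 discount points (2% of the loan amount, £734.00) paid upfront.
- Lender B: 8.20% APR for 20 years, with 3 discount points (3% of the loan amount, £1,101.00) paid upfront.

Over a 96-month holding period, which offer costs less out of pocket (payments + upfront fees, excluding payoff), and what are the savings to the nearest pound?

Lender B by £4,074

Lender A: monthly rate = 10.15%/12 = 0.0084583; payment = 36,700 × 0.0084583 / (1 − (1+0.0084583)^−240) = £357.82.
Lender B: at 8.20% the monthly rate is 0.0068333, so the payment is 36,700 × 0.0068333 / (1 − 1.0068333^−240) = £311.56.
Over 96 months: Lender A costs 96 × £357.82 + £734.00 = £35,084.72; Lender B costs 96 × £311.56 + £1,101.00 = £31,010.76.
Lender B is cheaper by £35,084.72 − £31,010.76 = £4,073.96.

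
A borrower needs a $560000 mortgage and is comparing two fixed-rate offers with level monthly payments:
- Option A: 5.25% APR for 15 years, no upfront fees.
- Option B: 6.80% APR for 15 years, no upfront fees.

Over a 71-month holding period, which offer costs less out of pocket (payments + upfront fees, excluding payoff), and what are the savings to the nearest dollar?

Option A: at 5.25% the monthly rate is 0.0043750, so the payment is 560,000 × 0.0043750 / (1 − 1.0043750^−180) = $4,501.72.
Option B: monthly rate = 6.8%/12 = 0.0056667; payment = 560,000 × 0.0056667 / (1 − (1+0.0056667)^−180) = $4,971.03.
Over 71 months: Option A costs 71 × $4,501.72 = $319,622.12; Option B costs 71 × $4,971.03 = $352,943.13.
Option A is cheaper by $352,943.13 − $319,622.12 = $33,321.01.

Option A by $33,321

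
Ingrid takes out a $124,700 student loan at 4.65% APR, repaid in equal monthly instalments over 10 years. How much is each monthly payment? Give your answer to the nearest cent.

$1,301.41

At 4.65% the monthly rate is 0.0038750, so the payment is 124,700 × 0.0038750 / (1 − 1.0038750^−120) = $1,301.41.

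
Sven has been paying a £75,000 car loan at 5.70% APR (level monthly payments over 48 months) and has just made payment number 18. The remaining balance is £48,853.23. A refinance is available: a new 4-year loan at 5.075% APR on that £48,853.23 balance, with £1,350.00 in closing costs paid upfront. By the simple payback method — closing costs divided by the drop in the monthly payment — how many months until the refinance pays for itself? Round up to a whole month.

3 months

Current payment = 75,000 × 5.7%/12 / (1 − (1+0.0047500)^−48) = £1,751.08.
Refinanced payment = 48,853.23 × 0.0042292 / (1 − (1+0.0042292)^−48) = £1,126.72.
Monthly savings = £1,751.08 − £1,126.72 = £624.36.
Break-even = £1,350.00 / £624.36 = 2.16 → 3 months.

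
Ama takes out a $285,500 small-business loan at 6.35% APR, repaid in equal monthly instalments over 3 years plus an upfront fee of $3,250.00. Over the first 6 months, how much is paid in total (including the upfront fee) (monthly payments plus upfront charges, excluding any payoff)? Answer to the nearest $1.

At 6.35% the monthly rate is 0.0052917, so the payment is 285,500 × 0.0052917 / (1 − 1.0052917^−36) = $8,730.81.
Total outlay = 6 × $8,730.81 + $3,250.00 = $55,634.86.

$55,635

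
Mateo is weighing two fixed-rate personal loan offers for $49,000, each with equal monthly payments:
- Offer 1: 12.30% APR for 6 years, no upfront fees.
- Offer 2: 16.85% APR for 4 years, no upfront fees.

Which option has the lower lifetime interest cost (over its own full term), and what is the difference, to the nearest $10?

Offer 2 by $1,840

Offer 1: at 12.30% the monthly rate is 0.0102500, so the payment is 49,000 × 0.0102500 / (1 − 1.0102500^−72) = $965.62.
Total interest on Offer 1 = 72 × $965.62 − $49,000 = $20,524.64.
Offer 2: monthly rate = 16.85%/12 = 0.0140417; payment = 49,000 × 0.0140417 / (1 − (1+0.0140417)^−48) = $1,410.10.
Total interest on Offer 2 = 48 × $1,410.10 − $49,000 = $18,684.80.
Offer 2 is lower by $1,839.84.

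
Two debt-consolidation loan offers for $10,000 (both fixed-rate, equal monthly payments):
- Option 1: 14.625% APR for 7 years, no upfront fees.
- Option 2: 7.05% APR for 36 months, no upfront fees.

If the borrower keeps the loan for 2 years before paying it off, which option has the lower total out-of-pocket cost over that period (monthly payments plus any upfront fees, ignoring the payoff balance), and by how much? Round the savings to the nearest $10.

Option 1 by $2,840

Option 1: monthly rate = 14.625%/12 = 0.0121875; payment = 10,000 × 0.0121875 / (1 − (1+0.0121875)^−84) = $190.87.
Option 2: at 7.05% the monthly rate is 0.0058750, so the payment is 10,000 × 0.0058750 / (1 − 1.0058750^−36) = $309.00.
Over 24 months: Option 1 costs 24 × $190.87 = $4,580.88; Option 2 costs 24 × $309.00 = $7,416.00.
Option 1 is cheaper by $7,416.00 − $4,580.88 = $2,835.12.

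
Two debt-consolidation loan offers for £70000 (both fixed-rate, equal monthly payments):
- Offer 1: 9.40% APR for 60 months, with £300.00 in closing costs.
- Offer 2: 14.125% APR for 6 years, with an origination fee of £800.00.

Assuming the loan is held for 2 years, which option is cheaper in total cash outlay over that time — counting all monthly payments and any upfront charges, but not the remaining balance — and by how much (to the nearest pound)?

Offer 1: at 9.40% the monthly rate is 0.0078333, so the payment is 70,000 × 0.0078333 / (1 − 1.0078333^−60) = £1,466.71.
Offer 2: monthly rate = 14.125%/12 = 0.0117708; payment = 70,000 × 0.0117708 / (1 − (1+0.0117708)^−72) = £1,447.09.
Over 24 months: Offer 1 costs 24 × £1,466.71 + £300.00 = £35,501.04; Offer 2 costs 24 × £1,447.09 + £800.00 = £35,530.16.
Offer 1 is cheaper by £35,530.16 − £35,501.04 = £29.12.

Offer 1 by £29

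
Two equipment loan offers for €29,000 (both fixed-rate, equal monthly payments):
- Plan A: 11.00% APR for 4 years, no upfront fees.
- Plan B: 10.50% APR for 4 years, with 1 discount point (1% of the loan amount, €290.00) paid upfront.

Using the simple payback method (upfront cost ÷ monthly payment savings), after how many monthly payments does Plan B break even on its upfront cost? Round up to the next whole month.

42 months

Plan A: at 11.00% the monthly rate is 0.0091667, so the payment is 29,000 × 0.0091667 / (1 − 1.0091667^−48) = €749.52.
Plan B: at 10.50% the monthly rate is 0.0087500, so the payment is 29,000 × 0.0087500 / (1 − 1.0087500^−48) = €742.50.
Monthly savings = €749.52 − €742.50 = €7.02.
Break-even = €290.00 / €7.02 = 41.31 → 42 months.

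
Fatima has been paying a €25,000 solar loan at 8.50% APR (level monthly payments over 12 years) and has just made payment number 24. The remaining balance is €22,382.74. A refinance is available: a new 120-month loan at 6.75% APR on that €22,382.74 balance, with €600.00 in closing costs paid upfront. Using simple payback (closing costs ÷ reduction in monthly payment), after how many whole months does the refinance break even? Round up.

30 months

Current payment = 25,000 × 8.5%/12 / (1 − (1+0.0070833)^−144) = €277.51.
Refinanced payment = 22,382.74 × 0.0056250 / (1 − (1+0.0056250)^−120) = €257.01.
Monthly savings = €277.51 − €257.01 = €20.50.
Break-even = €600.00 / €20.50 = 29.27 → 30 months.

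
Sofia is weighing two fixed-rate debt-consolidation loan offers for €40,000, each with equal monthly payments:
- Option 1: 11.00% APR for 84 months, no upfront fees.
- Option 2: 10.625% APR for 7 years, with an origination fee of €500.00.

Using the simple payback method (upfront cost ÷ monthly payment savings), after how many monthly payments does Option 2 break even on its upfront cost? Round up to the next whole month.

Option 1: monthly rate = 11%/12 = 0.0091667; payment = 40,000 × 0.0091667 / (1 − (1+0.0091667)^−84) = €684.90.
Option 2: monthly rate = 10.625%/12 = 0.0088542; payment = 40,000 × 0.0088542 / (1 − (1+0.0088542)^−84) = €677.04.
Monthly savings = €684.90 − €677.04 = €7.86.
Break-even = €500.00 / €7.86 = 63.61 → 64 months.

64 months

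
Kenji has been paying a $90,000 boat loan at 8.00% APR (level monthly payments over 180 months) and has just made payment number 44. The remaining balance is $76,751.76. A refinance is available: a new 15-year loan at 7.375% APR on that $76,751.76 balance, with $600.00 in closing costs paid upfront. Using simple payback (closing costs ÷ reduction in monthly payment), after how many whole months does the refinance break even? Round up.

Current payment = 90,000 × 8%/12 / (1 − (1+0.0066667)^−180) = $860.09.
Refinanced payment = 76,751.76 × 0.0061458 / (1 − (1+0.0061458)^−180) = $706.06.
Monthly savings = $860.09 − $706.06 = $154.03.
Break-even = $600.00 / $154.03 = 3.90 → 4 months.

4 months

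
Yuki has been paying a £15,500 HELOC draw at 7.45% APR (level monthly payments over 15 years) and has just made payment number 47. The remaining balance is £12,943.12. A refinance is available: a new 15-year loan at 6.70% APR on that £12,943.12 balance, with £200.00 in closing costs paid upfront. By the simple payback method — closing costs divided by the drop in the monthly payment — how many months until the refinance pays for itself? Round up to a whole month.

7 months

Current payment = 15,500 × 7.45%/12 / (1 − (1+0.0062083)^−180) = £143.25.
Refinanced payment = 12,943.12 × 0.0055833 / (1 − (1+0.0055833)^−180) = £114.18.
Monthly savings = £143.25 − £114.18 = £29.07.
Break-even = £200.00 / £29.07 = 6.88 → 7 months.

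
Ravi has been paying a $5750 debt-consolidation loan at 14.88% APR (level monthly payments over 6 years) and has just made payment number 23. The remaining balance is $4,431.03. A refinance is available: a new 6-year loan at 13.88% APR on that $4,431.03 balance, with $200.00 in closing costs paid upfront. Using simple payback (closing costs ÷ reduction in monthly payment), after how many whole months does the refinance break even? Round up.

7 months

Current payment = 5,750 × 14.88%/12 / (1 − (1+0.0124000)^−72) = $121.21.
Refinanced payment = 4,431.03 × 0.0115667 / (1 − (1+0.0115667)^−72) = $91.02.
Monthly savings = $121.21 − $91.02 = $30.19.
Break-even = $200.00 / $30.19 = 6.62 → 7 months.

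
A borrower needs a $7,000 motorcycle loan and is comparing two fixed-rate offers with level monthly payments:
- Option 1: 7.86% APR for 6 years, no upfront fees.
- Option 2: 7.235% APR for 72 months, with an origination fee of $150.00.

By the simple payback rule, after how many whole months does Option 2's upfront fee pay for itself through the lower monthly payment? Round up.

Option 1: monthly rate = 7.86%/12 = 0.0065500; payment = 7,000 × 0.0065500 / (1 − (1+0.0065500)^−72) = $122.25.
Option 2: monthly rate = 7.235%/12 = 0.0060292; payment = 7,000 × 0.0060292 / (1 − (1+0.0060292)^−72) = $120.13.
Monthly savings = $122.25 − $120.13 = $2.12.
Break-even = $150.00 / $2.12 = 70.75 → 71 months.

71 months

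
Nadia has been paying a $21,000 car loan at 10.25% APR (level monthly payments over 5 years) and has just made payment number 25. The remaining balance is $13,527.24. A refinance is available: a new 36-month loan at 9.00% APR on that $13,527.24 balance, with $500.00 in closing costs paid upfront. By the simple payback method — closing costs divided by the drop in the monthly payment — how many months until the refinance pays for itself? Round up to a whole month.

Current payment = 21,000 × 10.25%/12 / (1 − (1+0.0085417)^−60) = $448.78.
Refinanced payment = 13,527.24 × 0.0075000 / (1 − (1+0.0075000)^−36) = $430.16.
Monthly savings = $448.78 − $430.16 = $18.62.
Break-even = $500.00 / $18.62 = 26.85 → 27 months.

27 months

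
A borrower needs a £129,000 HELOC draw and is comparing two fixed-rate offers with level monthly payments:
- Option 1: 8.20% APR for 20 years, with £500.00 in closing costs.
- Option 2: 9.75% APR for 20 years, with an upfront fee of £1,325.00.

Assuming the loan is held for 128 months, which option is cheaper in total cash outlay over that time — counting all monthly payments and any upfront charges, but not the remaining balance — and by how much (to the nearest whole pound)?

Option 1: monthly rate = 8.2%/12 = 0.0068333; payment = 129,000 × 0.0068333 / (1 − (1+0.0068333)^−240) = £1,095.12.
Option 2: at 9.75% the monthly rate is 0.0081250, so the payment is 129,000 × 0.0081250 / (1 − 1.0081250^−240) = £1,223.59.
Over 128 months: Option 1 costs 128 × £1,095.12 + £500.00 = £140,675.36; Option 2 costs 128 × £1,223.59 + £1,325.00 = £157,944.52.
Option 1 is cheaper by £157,944.52 − £140,675.36 = £17,269.16.

Option 1 by £17,269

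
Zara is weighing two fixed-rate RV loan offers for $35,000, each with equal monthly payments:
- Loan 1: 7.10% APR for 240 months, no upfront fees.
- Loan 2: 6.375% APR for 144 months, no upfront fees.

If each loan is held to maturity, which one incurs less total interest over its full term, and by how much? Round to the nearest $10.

Loan 1: monthly rate = 7.1%/12 = 0.0059167; payment = 35,000 × 0.0059167 / (1 − (1+0.0059167)^−240) = $273.46.
Total interest on Loan 1 = 240 × $273.46 − $35,000 = $30,630.40.
Loan 2: at 6.375% the monthly rate is 0.0053125, so the payment is 35,000 × 0.0053125 / (1 − 1.0053125^−144) = $348.38.
Total interest on Loan 2 = 144 × $348.38 − $35,000 = $15,166.72.
Loan 2 is lower by $15,463.68.

Loan 2 by $15,460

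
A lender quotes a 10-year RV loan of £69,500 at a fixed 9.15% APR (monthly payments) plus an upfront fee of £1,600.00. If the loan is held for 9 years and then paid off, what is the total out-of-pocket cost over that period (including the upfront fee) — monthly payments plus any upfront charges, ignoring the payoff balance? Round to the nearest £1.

£97,293

Monthly rate = 9.15%/12 = 0.0076250; payment = 69,500 × 0.0076250 / (1 − (1+0.0076250)^−120) = £886.05.
Total outlay = 108 × £886.05 + £1,600.00 = £97,293.40.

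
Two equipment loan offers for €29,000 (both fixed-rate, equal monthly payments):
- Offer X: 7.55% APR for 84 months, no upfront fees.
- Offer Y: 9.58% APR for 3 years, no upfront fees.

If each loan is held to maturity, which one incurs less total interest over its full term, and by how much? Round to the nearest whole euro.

Offer Y by €3,943

Offer X: monthly rate = 7.55%/12 = 0.0062917; payment = 29,000 × 0.0062917 / (1 − (1+0.0062917)^−84) = €445.53.
Total interest on Offer X = 84 × €445.53 − €29,000 = €8,424.52.
Offer Y: monthly rate = 9.58%/12 = 0.0079833; payment = 29,000 × 0.0079833 / (1 − (1+0.0079833)^−36) = €930.04.
Total interest on Offer Y = 36 × €930.04 − €29,000 = €4,481.44.
Offer Y is lower by €3,943.08.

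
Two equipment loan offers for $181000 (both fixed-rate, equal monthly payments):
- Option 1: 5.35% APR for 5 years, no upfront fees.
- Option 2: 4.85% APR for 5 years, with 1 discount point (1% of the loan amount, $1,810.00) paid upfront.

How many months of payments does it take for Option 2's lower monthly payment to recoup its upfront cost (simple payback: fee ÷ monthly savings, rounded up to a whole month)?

Option 1: at 5.35% the monthly rate is 0.0044583, so the payment is 181,000 × 0.0044583 / (1 − 1.0044583^−60) = $3,444.79.
Option 2: at 4.85% the monthly rate is 0.0040417, so the payment is 181,000 × 0.0040417 / (1 − 1.0040417^−60) = $3,403.27.
Monthly savings = $3,444.79 − $3,403.27 = $41.52.
Break-even = $1,810.00 / $41.52 = 43.59 → 44 months.

44 months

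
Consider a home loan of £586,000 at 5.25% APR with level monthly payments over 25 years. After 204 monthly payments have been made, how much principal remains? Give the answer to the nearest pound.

With monthly rate i = 5.25%/12 = 0.0043750, the balance after k of n payments is P · [(1+i)^n − (1+i)^k] / [(1+i)^n − 1].
(1+0.0043750)^300 = 3.70482955 and (1+0.0043750)^204 = 2.43647746, so the balance is 586,000 × (3.70482955 − 2.43647746) / (3.70482955 − 1) = £274,787.86.

£274,788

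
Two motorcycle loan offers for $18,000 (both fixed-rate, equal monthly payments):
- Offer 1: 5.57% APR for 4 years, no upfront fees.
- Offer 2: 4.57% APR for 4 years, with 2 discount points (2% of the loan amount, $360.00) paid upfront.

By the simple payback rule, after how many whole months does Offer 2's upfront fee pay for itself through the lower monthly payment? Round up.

Offer 1: monthly rate = 5.57%/12 = 0.0046417; payment = 18,000 × 0.0046417 / (1 − (1+0.0046417)^−48) = $419.19.
Offer 2: monthly rate = 4.57%/12 = 0.0038083; payment = 18,000 × 0.0038083 / (1 − (1+0.0038083)^−48) = $411.03.
Monthly savings = $419.19 − $411.03 = $8.16.
Break-even = $360.00 / $8.16 = 44.12 → 45 months.

45 months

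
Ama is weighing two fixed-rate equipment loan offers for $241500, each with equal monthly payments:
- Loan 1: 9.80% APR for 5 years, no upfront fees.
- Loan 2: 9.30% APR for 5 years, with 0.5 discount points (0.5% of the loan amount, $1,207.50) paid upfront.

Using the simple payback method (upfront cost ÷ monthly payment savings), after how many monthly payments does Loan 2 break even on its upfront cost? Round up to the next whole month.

21 months

Loan 1: at 9.80% the monthly rate is 0.0081667, so the payment is 241,500 × 0.0081667 / (1 − 1.0081667^−60) = $5,107.43.
Loan 2: monthly rate = 9.3%/12 = 0.0077500; payment = 241,500 × 0.0077500 / (1 − (1+0.0077500)^−60) = $5,048.38.
Monthly savings = $5,107.43 − $5,048.38 = $59.05.
Break-even = $1,207.50 / $59.05 = 20.45 → 21 months.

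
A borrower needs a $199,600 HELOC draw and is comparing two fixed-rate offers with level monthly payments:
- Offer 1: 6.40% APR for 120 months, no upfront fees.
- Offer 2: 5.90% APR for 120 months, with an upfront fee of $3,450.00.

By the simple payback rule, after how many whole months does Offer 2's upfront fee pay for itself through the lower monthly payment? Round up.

69 months

Offer 1: monthly rate = 6.4%/12 = 0.0053333; payment = 199,600 × 0.0053333 / (1 − (1+0.0053333)^−120) = $2,256.28.
Offer 2: at 5.90% the monthly rate is 0.0049167, so the payment is 199,600 × 0.0049167 / (1 − 1.0049167^−120) = $2,205.96.
Monthly savings = $2,256.28 − $2,205.96 = $50.32.
Break-even = $3,450.00 / $50.32 = 68.56 → 69 months.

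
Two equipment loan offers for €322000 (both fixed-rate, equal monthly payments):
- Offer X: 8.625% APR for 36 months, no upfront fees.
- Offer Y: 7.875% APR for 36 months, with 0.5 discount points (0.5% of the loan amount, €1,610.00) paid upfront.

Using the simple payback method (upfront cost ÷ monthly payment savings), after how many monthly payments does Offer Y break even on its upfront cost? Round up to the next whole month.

15 months

Offer X: at 8.625% the monthly rate is 0.0071875, so the payment is 322,000 × 0.0071875 / (1 − 1.0071875^−36) = €10,183.41.
Offer Y: at 7.875% the monthly rate is 0.0065625, so the payment is 322,000 × 0.0065625 / (1 − 1.0065625^−36) = €10,071.75.
Monthly savings = €10,183.41 − €10,071.75 = €111.66.
Break-even = €1,610.00 / €111.66 = 14.42 → 15 months.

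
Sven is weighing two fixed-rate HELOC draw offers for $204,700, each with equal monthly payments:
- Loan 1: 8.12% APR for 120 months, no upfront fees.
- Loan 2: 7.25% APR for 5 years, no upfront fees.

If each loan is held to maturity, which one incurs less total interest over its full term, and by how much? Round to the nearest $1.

Loan 1: at 8.12% the monthly rate is 0.0067667, so the payment is 204,700 × 0.0067667 / (1 − 1.0067667^−120) = $2,496.57.
Total interest on Loan 1 = 120 × $2,496.57 − $204,700 = $94,888.40.
Loan 2: monthly rate = 7.25%/12 = 0.0060417; payment = 204,700 × 0.0060417 / (1 − (1+0.0060417)^−60) = $4,077.49.
Total interest on Loan 2 = 60 × $4,077.49 − $204,700 = $39,949.40.
Loan 2 is lower by $54,939.00.

Loan 2 by $54,939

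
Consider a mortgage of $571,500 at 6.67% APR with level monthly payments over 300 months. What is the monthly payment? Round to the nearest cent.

At 6.67% the monthly rate is 0.0055583, so the payment is 571,500 × 0.0055583 / (1 − 1.0055583^−300) = $3,919.74.

$3,919.74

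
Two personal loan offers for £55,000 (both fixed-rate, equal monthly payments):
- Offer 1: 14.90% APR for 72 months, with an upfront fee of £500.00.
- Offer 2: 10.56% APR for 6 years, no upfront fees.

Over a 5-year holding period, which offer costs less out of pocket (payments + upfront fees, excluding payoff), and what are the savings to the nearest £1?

Offer 2 by £8,028

Offer 1: monthly rate = 14.9%/12 = 0.0124167; payment = 55,000 × 0.0124167 / (1 − (1+0.0124167)^−72) = £1,159.99.
Offer 2: monthly rate = 10.56%/12 = 0.0088000; payment = 55,000 × 0.0088000 / (1 − (1+0.0088000)^−72) = £1,034.52.
Over 60 months: Offer 1 costs 60 × £1,159.99 + £500.00 = £70,099.40; Offer 2 costs 60 × £1,034.52 = £62,071.20.
Offer 2 is cheaper by £70,099.40 − £62,071.20 = £8,028.20.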